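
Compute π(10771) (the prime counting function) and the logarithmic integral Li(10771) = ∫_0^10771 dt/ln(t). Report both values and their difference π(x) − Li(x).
π(10771) = 1312;  Li(10771) ≈ 1329.51;  π(x) − Li(x) ≈ -17.51.

Direct count of primes ≤ 10771 gives π(10771) = 1312. Numerical evaluation of the logarithmic integral gives Li(10771) ≈ 1329.51. The difference π(x) − Li(x) ≈ -17.51 is typically negative for small/moderate x (Li(x) overestimates), though Littlewood's theorem shows this sign changes infinitely often.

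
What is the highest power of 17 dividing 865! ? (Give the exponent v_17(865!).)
v_17(865!) = 52

Legendre's formula: v_p(n!) = Σ_{k ≥ 1} ⌊n / p^k⌋. For p = 17, n = 865, the terms are:
  ⌊865/17^1⌋ = ⌊865/17⌋ = 50
  ⌊865/17^2⌋ = ⌊865/289⌋ = 2
(the next term ⌊865/17^3⌋ = 0, terminating the sum). Summing: v_17(865!) = 50 + 2 = 52.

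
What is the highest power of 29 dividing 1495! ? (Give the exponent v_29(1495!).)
v_29(1495!) = 52

Legendre's formula: v_p(n!) = Σ_{k ≥ 1} ⌊n / p^k⌋. For p = 29, n = 1495, the terms are:
  ⌊1495/29^1⌋ = ⌊1495/29⌋ = 51
  ⌊1495/29^2⌋ = ⌊1495/841⌋ = 1
(the next term ⌊1495/29^3⌋ = 0, terminating the sum). Summing: v_29(1495!) = 51 + 1 = 52.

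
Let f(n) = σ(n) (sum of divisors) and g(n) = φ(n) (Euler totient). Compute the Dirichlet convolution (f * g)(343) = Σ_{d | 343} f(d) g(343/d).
(σ * φ)(343) = 1372

Divisors of 343: [1, 7, 49, 343]. For each d | 343:
  d = 1: σ(1) · φ(343/1) = 1 · 294 = 294
  d = 7: σ(7) · φ(343/7) = 8 · 42 = 336
  d = 49: σ(49) · φ(343/49) = 57 · 6 = 342
  d = 343: σ(343) · φ(343/343) = 400 · 1 = 400
Summing: (σ * φ)(343) = 294 + 336 + 342 + 400 = 1372.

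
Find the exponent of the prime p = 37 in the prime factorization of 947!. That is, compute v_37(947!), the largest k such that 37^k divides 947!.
v_37(947!) = 25

Legendre's formula: v_p(n!) = Σ_{k ≥ 1} ⌊n / p^k⌋. For p = 37, n = 947, the terms are:
  ⌊947/37^1⌋ = ⌊947/37⌋ = 25
(the next term ⌊947/37^2⌋ = 0, terminating the sum). Summing: v_37(947!) = 25 = 25.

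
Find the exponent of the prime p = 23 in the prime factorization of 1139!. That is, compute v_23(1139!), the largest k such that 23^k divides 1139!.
v_23(1139!) = 51

Legendre's formula: v_p(n!) = Σ_{k ≥ 1} ⌊n / p^k⌋. For p = 23, n = 1139, the terms are:
  ⌊1139/23^1⌋ = ⌊1139/23⌋ = 49
  ⌊1139/23^2⌋ = ⌊1139/529⌋ = 2
(the next term ⌊1139/23^3⌋ = 0, terminating the sum). Summing: v_23(1139!) = 49 + 2 = 51.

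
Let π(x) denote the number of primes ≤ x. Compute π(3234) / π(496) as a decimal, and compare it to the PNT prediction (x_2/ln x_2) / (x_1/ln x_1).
π(3234)/π(496) = 457/94 ≈ 4.8617;  PNT prediction ≈ 5.0075.

π(496) = 94 and π(3234) = 457, so π(3234)/π(496) ≈ 4.8617. The PNT-predicted ratio is (3234/ln(3234)) / (496/ln(496)) ≈ 5.0075. The two agree to within a few percent, as expected.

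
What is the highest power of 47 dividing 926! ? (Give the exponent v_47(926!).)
v_47(926!) = 19

Legendre's formula: v_p(n!) = Σ_{k ≥ 1} ⌊n / p^k⌋. For p = 47, n = 926, the terms are:
  ⌊926/47^1⌋ = ⌊926/47⌋ = 19
(the next term ⌊926/47^2⌋ = 0, terminating the sum). Summing: v_47(926!) = 19 = 19.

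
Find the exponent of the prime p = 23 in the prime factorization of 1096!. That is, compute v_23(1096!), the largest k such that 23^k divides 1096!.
v_23(1096!) = 49

Legendre's formula: v_p(n!) = Σ_{k ≥ 1} ⌊n / p^k⌋. For p = 23, n = 1096, the terms are:
  ⌊1096/23^1⌋ = ⌊1096/23⌋ = 47
  ⌊1096/23^2⌋ = ⌊1096/529⌋ = 2
(the next term ⌊1096/23^3⌋ = 0, terminating the sum). Summing: v_23(1096!) = 47 + 2 = 49.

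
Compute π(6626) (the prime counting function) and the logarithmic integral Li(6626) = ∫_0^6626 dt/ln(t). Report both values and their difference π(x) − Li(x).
π(6626) = 855;  Li(6626) ≈ 871.96;  π(x) − Li(x) ≈ -16.96.

Direct count of primes ≤ 6626 gives π(6626) = 855. Numerical evaluation of the logarithmic integral gives Li(6626) ≈ 871.96. The difference π(x) − Li(x) ≈ -16.96 is typically negative for small/moderate x (Li(x) overestimates), though Littlewood's theorem shows this sign changes infinitely often.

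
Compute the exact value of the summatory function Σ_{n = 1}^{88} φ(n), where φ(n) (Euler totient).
Σ_{n ≤ 88} φ(n) = 2368

Compute φ(n) for each 1 ≤ n ≤ 88: φ(1) = 1, φ(2) = 1, φ(3) = 2, φ(4) = 2, φ(5) = 4, φ(6) = 2, φ(7) = 6, φ(8) = 4, φ(9) = 6, φ(10) = 4, φ(11) = 10, φ(12) = 4, φ(13) = 12, φ(14) = 6, φ(15) = 8, φ(16) = 8, φ(17) = 16, φ(18) = 6, φ(19) = 18, φ(20) = 8, φ(21) = 12, φ(22) = 10, φ(23) = 22, φ(24) = 8, φ(25) = 20, φ(26) = 12, φ(27) = 18, φ(28) = 12, φ(29) = 28, φ(30) = 8, φ(31) = 30, φ(32) = 16, φ(33) = 20, φ(34) = 16, φ(35) = 24, φ(36) = 12, φ(37) = 36, φ(38) = 18, φ(39) = 24, φ(40) = 16, φ(41) = 40, φ(42) = 12, φ(43) = 42, φ(44) = 20, φ(45) = 24, φ(46) = 22, φ(47) = 46, φ(48) = 16, φ(49) = 42, φ(50) = 20, φ(51) = 32, φ(52) = 24, φ(53) = 52, φ(54) = 18, φ(55) = 40, φ(56) = 24, φ(57) = 36, φ(58) = 28, φ(59) = 58, φ(60) = 16, φ(61) = 60, φ(62) = 30, φ(63) = 36, φ(64) = 32, φ(65) = 48, φ(66) = 20, φ(67) = 66, φ(68) = 32, φ(69) = 44, φ(70) = 24, φ(71) = 70, φ(72) = 24, φ(73) = 72, φ(74) = 36, φ(75) = 40, φ(76) = 36, φ(77) = 60, φ(78) = 24, φ(79) = 78, φ(80) = 32, φ(81) = 54, φ(82) = 40, φ(83) = 82, φ(84) = 24, φ(85) = 64, φ(86) = 42, φ(87) = 56, φ(88) = 40. Summing all 88 values: 2368. (Average order: Σ_{n ≤ x} φ(n) ~ (3/π²) x². For x = 88, (3/π²)·88² ≈ 2353.89.)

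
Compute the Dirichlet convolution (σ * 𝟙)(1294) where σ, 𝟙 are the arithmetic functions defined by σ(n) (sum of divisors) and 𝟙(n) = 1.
(σ * 𝟙)(1294) = 2596

Divisors of 1294: [1, 2, 647, 1294]. For each d | 1294:
  d = 1: σ(1) · 𝟙(1294/1) = 1 · 1 = 1
  d = 2: σ(2) · 𝟙(1294/2) = 3 · 1 = 3
  d = 647: σ(647) · 𝟙(1294/647) = 648 · 1 = 648
  d = 1294: σ(1294) · 𝟙(1294/1294) = 1944 · 1 = 1944
Summing: (σ * 𝟙)(1294) = 1 + 3 + 648 + 1944 = 2596.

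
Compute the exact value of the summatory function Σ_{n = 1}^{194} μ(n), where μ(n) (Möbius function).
Σ_{n ≤ 194} μ(n) = -5

Compute μ(n) for each 1 ≤ n ≤ 194: μ(1) = 1, μ(2) = -1, μ(3) = -1, μ(4) = 0, μ(5) = -1, μ(6) = 1, μ(7) = -1, μ(8) = 0, μ(9) = 0, μ(10) = 1, μ(11) = -1, μ(12) = 0, μ(13) = -1, μ(14) = 1, μ(15) = 1, μ(16) = 0, μ(17) = -1, μ(18) = 0, μ(19) = -1, μ(20) = 0, μ(21) = 1, μ(22) = 1, μ(23) = -1, μ(24) = 0, μ(25) = 0, μ(26) = 1, μ(27) = 0, μ(28) = 0, μ(29) = -1, μ(30) = -1, μ(31) = -1, μ(32) = 0, μ(33) = 1, μ(34) = 1, μ(35) = 1, μ(36) = 0, μ(37) = -1, μ(38) = 1, μ(39) = 1, μ(40) = 0, μ(41) = -1, μ(42) = -1, μ(43) = -1, μ(44) = 0, μ(45) = 0, μ(46) = 1, μ(47) = -1, μ(48) = 0, μ(49) = 0, μ(50) = 0, μ(51) = 1, μ(52) = 0, μ(53) = -1, μ(54) = 0, μ(55) = 1, μ(56) = 0, μ(57) = 1, μ(58) = 1, μ(59) = -1, μ(60) = 0, μ(61) = -1, μ(62) = 1, μ(63) = 0, μ(64) = 0, μ(65) = 1, μ(66) = -1, μ(67) = -1, μ(68) = 0, μ(69) = 1, μ(70) = -1, μ(71) = -1, μ(72) = 0, μ(73) = -1, μ(74) = 1, μ(75) = 0, μ(76) = 0, μ(77) = 1, μ(78) = -1, μ(79) = -1, μ(80) = 0, μ(81) = 0, μ(82) = 1, μ(83) = -1, μ(84) = 0, μ(85) = 1, μ(86) = 1, μ(87) = 1, μ(88) = 0, μ(89) = -1, μ(90) = 0, μ(91) = 1, μ(92) = 0, μ(93) = 1, μ(94) = 1, μ(95) = 1, μ(96) = 0, μ(97) = -1, μ(98) = 0, μ(99) = 0, μ(100) = 0, μ(101) = -1, μ(102) = -1, μ(103) = -1, μ(104) = 0, μ(105) = -1, μ(106) = 1, μ(107) = -1, μ(108) = 0, μ(109) = -1, μ(110) = -1, μ(111) = 1, μ(112) = 0, μ(113) = -1, μ(114) = -1, μ(115) = 1, μ(116) = 0, μ(117) = 0, μ(118) = 1, μ(119) = 1, μ(120) = 0, μ(121) = 0, μ(122) = 1, μ(123) = 1, μ(124) = 0, μ(125) = 0, μ(126) = 0, μ(127) = -1, μ(128) = 0, μ(129) = 1, μ(130) = -1, μ(131) = -1, μ(132) = 0, μ(133) = 1, μ(134) = 1, μ(135) = 0, μ(136) = 0, μ(137) = -1, μ(138) = -1, μ(139) = -1, μ(140) = 0, μ(141) = 1, μ(142) = 1, μ(143) = 1, μ(144) = 0, μ(145) = 1, μ(146) = 1, μ(147) = 0, μ(148) = 0, μ(149) = -1, μ(150) = 0, μ(151) = -1, μ(152) = 0, μ(153) = 0, μ(154) = -1, μ(155) = 1, μ(156) = 0, μ(157) = -1, μ(158) = 1, μ(159) = 1, μ(160) = 0, μ(161) = 1, μ(162) = 0, μ(163) = -1, μ(164) = 0, μ(165) = -1, μ(166) = 1, μ(167) = -1, μ(168) = 0, μ(169) = 0, μ(170) = -1, μ(171) = 0, μ(172) = 0, μ(173) = -1, μ(174) = -1, μ(175) = 0, μ(176) = 0, μ(177) = 1, μ(178) = 1, μ(179) = -1, μ(180) = 0, μ(181) = -1, μ(182) = -1, μ(183) = 1, μ(184) = 0, μ(185) = 1, μ(186) = -1, μ(187) = 1, μ(188) = 0, μ(189) = 0, μ(190) = -1, μ(191) = -1, μ(192) = 0, μ(193) = -1, μ(194) = 1. Summing all 194 values: -5. (Mertens function M(x) = Σ_{n ≤ x} μ(n); on average M(x) should be small (PNT ⟺ M(x) = o(x)).)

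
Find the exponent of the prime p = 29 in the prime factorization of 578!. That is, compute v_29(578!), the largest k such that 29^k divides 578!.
v_29(578!) = 19

Legendre's formula: v_p(n!) = Σ_{k ≥ 1} ⌊n / p^k⌋. For p = 29, n = 578, the terms are:
  ⌊578/29^1⌋ = ⌊578/29⌋ = 19
(the next term ⌊578/29^2⌋ = 0, terminating the sum). Summing: v_29(578!) = 19 = 19.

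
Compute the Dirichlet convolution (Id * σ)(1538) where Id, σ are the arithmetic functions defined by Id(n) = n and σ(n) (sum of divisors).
(Id * σ)(1538) = 7695

Divisors of 1538: [1, 2, 769, 1538]. For each d | 1538:
  d = 1: Id(1) · σ(1538/1) = 1 · 2310 = 2310
  d = 2: Id(2) · σ(1538/2) = 2 · 770 = 1540
  d = 769: Id(769) · σ(1538/769) = 769 · 3 = 2307
  d = 1538: Id(1538) · σ(1538/1538) = 1538 · 1 = 1538
Summing: (Id * σ)(1538) = 2310 + 1540 + 2307 + 1538 = 7695.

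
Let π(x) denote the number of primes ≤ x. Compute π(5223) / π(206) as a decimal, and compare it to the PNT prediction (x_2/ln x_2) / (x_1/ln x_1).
π(5223)/π(206) = 693/46 ≈ 15.0652;  PNT prediction ≈ 15.7794.

π(206) = 46 and π(5223) = 693, so π(5223)/π(206) ≈ 15.0652. The PNT-predicted ratio is (5223/ln(5223)) / (206/ln(206)) ≈ 15.7794. The two agree to within a few percent, as expected.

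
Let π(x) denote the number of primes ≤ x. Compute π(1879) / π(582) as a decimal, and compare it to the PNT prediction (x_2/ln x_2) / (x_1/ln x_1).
π(1879)/π(582) = 289/106 ≈ 2.7264;  PNT prediction ≈ 2.7266.

π(582) = 106 and π(1879) = 289, so π(1879)/π(582) ≈ 2.7264. The PNT-predicted ratio is (1879/ln(1879)) / (582/ln(582)) ≈ 2.7266. The two agree to within a few percent, as expected.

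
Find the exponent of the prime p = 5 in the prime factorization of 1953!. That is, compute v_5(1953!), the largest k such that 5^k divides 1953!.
v_5(1953!) = 486

Legendre's formula: v_p(n!) = Σ_{k ≥ 1} ⌊n / p^k⌋. For p = 5, n = 1953, the terms are:
  ⌊1953/5^1⌋ = ⌊1953/5⌋ = 390
  ⌊1953/5^2⌋ = ⌊1953/25⌋ = 78
  ⌊1953/5^3⌋ = ⌊1953/125⌋ = 15
  ⌊1953/5^4⌋ = ⌊1953/625⌋ = 3
(the next term ⌊1953/5^5⌋ = 0, terminating the sum). Summing: v_5(1953!) = 390 + 78 + 15 + 3 = 486.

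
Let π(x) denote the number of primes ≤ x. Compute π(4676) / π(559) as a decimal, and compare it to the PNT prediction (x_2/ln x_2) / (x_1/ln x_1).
π(4676)/π(559) = 632/102 ≈ 6.1961;  PNT prediction ≈ 6.2623.

π(559) = 102 and π(4676) = 632, so π(4676)/π(559) ≈ 6.1961. The PNT-predicted ratio is (4676/ln(4676)) / (559/ln(559)) ≈ 6.2623. The two agree to within a few percent, as expected.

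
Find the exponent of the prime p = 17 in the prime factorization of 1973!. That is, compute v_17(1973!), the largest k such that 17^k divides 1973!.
v_17(1973!) = 122

Legendre's formula: v_p(n!) = Σ_{k ≥ 1} ⌊n / p^k⌋. For p = 17, n = 1973, the terms are:
  ⌊1973/17^1⌋ = ⌊1973/17⌋ = 116
  ⌊1973/17^2⌋ = ⌊1973/289⌋ = 6
(the next term ⌊1973/17^3⌋ = 0, terminating the sum). Summing: v_17(1973!) = 116 + 6 = 122.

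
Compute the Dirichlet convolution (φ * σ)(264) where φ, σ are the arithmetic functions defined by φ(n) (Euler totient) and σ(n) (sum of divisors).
(φ * σ)(264) = 4224

Divisors of 264: [1, 2, 3, 4, 6, 8, 11, 12, 22, 24, 33, 44, 66, 88, 132, 264]. For each d | 264:
  d = 1: φ(1) · σ(264/1) = 1 · 720 = 720
  d = 2: φ(2) · σ(264/2) = 1 · 336 = 336
  d = 3: φ(3) · σ(264/3) = 2 · 180 = 360
  d = 4: φ(4) · σ(264/4) = 2 · 144 = 288
  d = 6: φ(6) · σ(264/6) = 2 · 84 = 168
  d = 8: φ(8) · σ(264/8) = 4 · 48 = 192
  d = 11: φ(11) · σ(264/11) = 10 · 60 = 600
  d = 12: φ(12) · σ(264/12) = 4 · 36 = 144
  d = 22: φ(22) · σ(264/22) = 10 · 28 = 280
  d = 24: φ(24) · σ(264/24) = 8 · 12 = 96
  d = 33: φ(33) · σ(264/33) = 20 · 15 = 300
  d = 44: φ(44) · σ(264/44) = 20 · 12 = 240
  d = 66: φ(66) · σ(264/66) = 20 · 7 = 140
  d = 88: φ(88) · σ(264/88) = 40 · 4 = 160
  d = 132: φ(132) · σ(264/132) = 40 · 3 = 120
  d = 264: φ(264) · σ(264/264) = 80 · 1 = 80
Summing: (φ * σ)(264) = 720 + 336 + 360 + 288 + 168 + 192 + 600 + 144 + 280 + 96 + 300 + 240 + 140 + 160 + 120 + 80 = 4224.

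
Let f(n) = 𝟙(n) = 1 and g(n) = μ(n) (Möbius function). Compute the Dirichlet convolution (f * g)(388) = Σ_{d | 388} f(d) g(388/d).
(𝟙 * μ)(388) = 0

Divisors of 388: [1, 2, 4, 97, 194, 388]. For each d | 388:
  d = 1: 𝟙(1) · μ(388/1) = 1 · 0 = 0
  d = 2: 𝟙(2) · μ(388/2) = 1 · 1 = 1
  d = 4: 𝟙(4) · μ(388/4) = 1 · -1 = -1
  d = 97: 𝟙(97) · μ(388/97) = 1 · 0 = 0
  d = 194: 𝟙(194) · μ(388/194) = 1 · -1 = -1
  d = 388: 𝟙(388) · μ(388/388) = 1 · 1 = 1
Summing: (𝟙 * μ)(388) = 0 + 1 + -1 + 0 + -1 + 1 = 0.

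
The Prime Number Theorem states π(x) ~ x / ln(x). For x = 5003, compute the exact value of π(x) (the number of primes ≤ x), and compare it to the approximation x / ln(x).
π(5003) = 670;  x/ln(x) ≈ 587.36;  relative error ≈ 12.33%.

Directly count primes up to 5003: π(5003) = 670. The PNT approximation gives 5003/ln(5003) ≈ 5003/8.51779 ≈ 587.36. Relative error (π(x) − x/ln(x)) / π(x) ≈ 12.33%; the approximation is known to undercount slightly (Li(x) is a better estimate).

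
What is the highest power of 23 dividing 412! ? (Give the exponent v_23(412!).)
v_23(412!) = 17

Legendre's formula: v_p(n!) = Σ_{k ≥ 1} ⌊n / p^k⌋. For p = 23, n = 412, the terms are:
  ⌊412/23^1⌋ = ⌊412/23⌋ = 17
(the next term ⌊412/23^2⌋ = 0, terminating the sum). Summing: v_23(412!) = 17 = 17.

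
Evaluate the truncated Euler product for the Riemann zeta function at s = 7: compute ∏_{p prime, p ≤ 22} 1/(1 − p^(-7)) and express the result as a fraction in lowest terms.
∏ = 155826023762586560111512988551201501037015625/154535761885293084095586902270463356349603488

The primes p ≤ 22 are [2, 3, 5, 7, 11, 13, 17, 19]. For each prime, (1 − 1/p^7)^(-1) = p^7 / (p^7 − 1). The product is (1 − 1/2^7)^(-1), (1 − 1/3^7)^(-1), (1 − 1/5^7)^(-1), (1 − 1/7^7)^(-1), (1 − 1/11^7)^(-1), (1 − 1/13^7)^(-1), (1 − 1/17^7)^(-1), (1 − 1/19^7)^(-1) = ∏ p^7 / (p^7 − 1) = 155826023762586560111512988551201501037015625/154535761885293084095586902270463356349603488.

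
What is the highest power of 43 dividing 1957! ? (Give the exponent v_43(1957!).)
v_43(1957!) = 46

Legendre's formula: v_p(n!) = Σ_{k ≥ 1} ⌊n / p^k⌋. For p = 43, n = 1957, the terms are:
  ⌊1957/43^1⌋ = ⌊1957/43⌋ = 45
  ⌊1957/43^2⌋ = ⌊1957/1849⌋ = 1
(the next term ⌊1957/43^3⌋ = 0, terminating the sum). Summing: v_43(1957!) = 45 + 1 = 46.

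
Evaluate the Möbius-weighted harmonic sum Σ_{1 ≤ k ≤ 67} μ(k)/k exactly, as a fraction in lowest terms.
Σ μ(k)/k = 1690811146852662245882/1309720258513377842646515

Values of μ(k) for 1 ≤ k ≤ 67: μ(1) = 1, μ(2) = -1, μ(3) = -1, μ(5) = -1, μ(6) = 1, μ(7) = -1, μ(10) = 1, μ(11) = -1, μ(13) = -1, μ(14) = 1, μ(15) = 1, μ(17) = -1, μ(19) = -1, μ(21) = 1, μ(22) = 1, μ(23) = -1, μ(26) = 1, μ(29) = -1, μ(30) = -1, μ(31) = -1, μ(33) = 1, μ(34) = 1, μ(35) = 1, μ(37) = -1, μ(38) = 1, μ(39) = 1, μ(41) = -1, μ(42) = -1, μ(43) = -1, μ(46) = 1, μ(47) = -1, μ(51) = 1, μ(53) = -1, μ(55) = 1, μ(57) = 1, μ(58) = 1, μ(59) = -1, μ(61) = -1, μ(62) = 1, μ(65) = 1, μ(66) = -1, μ(67) = -1, with μ = 0 on non-squarefree integers. Summing μ(k)/k for k where μ(k) ≠ 0 gives 1690811146852662245882/1309720258513377842646515 ≈ 0.0013. (PNT ⟺ this sum → 0 as n → ∞.)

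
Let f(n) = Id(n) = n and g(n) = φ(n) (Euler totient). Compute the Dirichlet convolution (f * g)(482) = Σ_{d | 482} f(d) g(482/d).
(Id * φ)(482) = 1443

Divisors of 482: [1, 2, 241, 482]. For each d | 482:
  d = 1: Id(1) · φ(482/1) = 1 · 240 = 240
  d = 2: Id(2) · φ(482/2) = 2 · 240 = 480
  d = 241: Id(241) · φ(482/241) = 241 · 1 = 241
  d = 482: Id(482) · φ(482/482) = 482 · 1 = 482
Summing: (Id * φ)(482) = 240 + 480 + 241 + 482 = 1443.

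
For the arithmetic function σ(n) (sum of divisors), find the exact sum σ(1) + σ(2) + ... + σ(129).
Σ_{n ≤ 129} σ(n) = 13711

Compute σ(n) for each 1 ≤ n ≤ 129: σ(1) = 1, σ(2) = 3, σ(3) = 4, σ(4) = 7, σ(5) = 6, σ(6) = 12, σ(7) = 8, σ(8) = 15, σ(9) = 13, σ(10) = 18, σ(11) = 12, σ(12) = 28, σ(13) = 14, σ(14) = 24, σ(15) = 24, σ(16) = 31, σ(17) = 18, σ(18) = 39, σ(19) = 20, σ(20) = 42, σ(21) = 32, σ(22) = 36, σ(23) = 24, σ(24) = 60, σ(25) = 31, σ(26) = 42, σ(27) = 40, σ(28) = 56, σ(29) = 30, σ(30) = 72, σ(31) = 32, σ(32) = 63, σ(33) = 48, σ(34) = 54, σ(35) = 48, σ(36) = 91, σ(37) = 38, σ(38) = 60, σ(39) = 56, σ(40) = 90, σ(41) = 42, σ(42) = 96, σ(43) = 44, σ(44) = 84, σ(45) = 78, σ(46) = 72, σ(47) = 48, σ(48) = 124, σ(49) = 57, σ(50) = 93, σ(51) = 72, σ(52) = 98, σ(53) = 54, σ(54) = 120, σ(55) = 72, σ(56) = 120, σ(57) = 80, σ(58) = 90, σ(59) = 60, σ(60) = 168, σ(61) = 62, σ(62) = 96, σ(63) = 104, σ(64) = 127, σ(65) = 84, σ(66) = 144, σ(67) = 68, σ(68) = 126, σ(69) = 96, σ(70) = 144, σ(71) = 72, σ(72) = 195, σ(73) = 74, σ(74) = 114, σ(75) = 124, σ(76) = 140, σ(77) = 96, σ(78) = 168, σ(79) = 80, σ(80) = 186, σ(81) = 121, σ(82) = 126, σ(83) = 84, σ(84) = 224, σ(85) = 108, σ(86) = 132, σ(87) = 120, σ(88) = 180, σ(89) = 90, σ(90) = 234, σ(91) = 112, σ(92) = 168, σ(93) = 128, σ(94) = 144, σ(95) = 120, σ(96) = 252, σ(97) = 98, σ(98) = 171, σ(99) = 156, σ(100) = 217, σ(101) = 102, σ(102) = 216, σ(103) = 104, σ(104) = 210, σ(105) = 192, σ(106) = 162, σ(107) = 108, σ(108) = 280, σ(109) = 110, σ(110) = 216, σ(111) = 152, σ(112) = 248, σ(113) = 114, σ(114) = 240, σ(115) = 144, σ(116) = 210, σ(117) = 182, σ(118) = 180, σ(119) = 144, σ(120) = 360, σ(121) = 133, σ(122) = 186, σ(123) = 168, σ(124) = 224, σ(125) = 156, σ(126) = 312, σ(127) = 128, σ(128) = 255, σ(129) = 176. Summing all 129 values: 13711. (Average order: Σ_{n ≤ x} σ(n) ~ (π²/12) x². For x = 129, (π²/12)·129² ≈ 13686.67.)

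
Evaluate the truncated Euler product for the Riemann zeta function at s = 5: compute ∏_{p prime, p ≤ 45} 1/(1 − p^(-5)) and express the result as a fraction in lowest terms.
∏ = 1572482291224969810929353517600303098269844539827384419450979869/1516482033755337998564749447506198249900022724140786873799147520

The primes p ≤ 45 are [2, 3, 5, 7, 11, 13, 17, 19, 23, 29, 31, 37, 41, 43]. For each prime, (1 − 1/p^5)^(-1) = p^5 / (p^5 − 1). The product is (1 − 1/2^5)^(-1), (1 − 1/3^5)^(-1), (1 − 1/5^5)^(-1), (1 − 1/7^5)^(-1), (1 − 1/11^5)^(-1), (1 − 1/13^5)^(-1), (1 − 1/17^5)^(-1), (1 − 1/19^5)^(-1), (1 − 1/23^5)^(-1), (1 − 1/29^5)^(-1), (1 − 1/31^5)^(-1), (1 − 1/37^5)^(-1), (1 − 1/41^5)^(-1), (1 − 1/43^5)^(-1) = ∏ p^5 / (p^5 − 1) = 1572482291224969810929353517600303098269844539827384419450979869/1516482033755337998564749447506198249900022724140786873799147520.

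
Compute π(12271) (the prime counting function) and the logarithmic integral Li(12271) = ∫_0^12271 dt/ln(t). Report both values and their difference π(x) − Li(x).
π(12271) = 1467;  Li(12271) ≈ 1489.92;  π(x) − Li(x) ≈ -22.92.

Direct count of primes ≤ 12271 gives π(12271) = 1467. Numerical evaluation of the logarithmic integral gives Li(12271) ≈ 1489.92. The difference π(x) − Li(x) ≈ -22.92 is typically negative for small/moderate x (Li(x) overestimates), though Littlewood's theorem shows this sign changes infinitely often.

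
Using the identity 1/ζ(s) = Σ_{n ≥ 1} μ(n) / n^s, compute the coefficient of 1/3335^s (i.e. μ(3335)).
μ(3335) = -1

Factor n = 3335 = 5 · 23 · 29. μ(n) = 0 if any exponent ≥ 2 (not squarefree); otherwise μ(n) = (−1)^{ω(n)} where ω(n) is the number of distinct prime factors. Applying: μ(3335) = -1.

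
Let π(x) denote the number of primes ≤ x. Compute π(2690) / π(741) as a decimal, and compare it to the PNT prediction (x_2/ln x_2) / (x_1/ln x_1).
π(2690)/π(741) = 391/131 ≈ 2.9847;  PNT prediction ≈ 3.0376.

π(741) = 131 and π(2690) = 391, so π(2690)/π(741) ≈ 2.9847. The PNT-predicted ratio is (2690/ln(2690)) / (741/ln(741)) ≈ 3.0376. The two agree to within a few percent, as expected.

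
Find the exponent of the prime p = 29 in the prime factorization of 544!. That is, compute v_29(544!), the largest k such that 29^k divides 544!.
v_29(544!) = 18

Legendre's formula: v_p(n!) = Σ_{k ≥ 1} ⌊n / p^k⌋. For p = 29, n = 544, the terms are:
  ⌊544/29^1⌋ = ⌊544/29⌋ = 18
(the next term ⌊544/29^2⌋ = 0, terminating the sum). Summing: v_29(544!) = 18 = 18.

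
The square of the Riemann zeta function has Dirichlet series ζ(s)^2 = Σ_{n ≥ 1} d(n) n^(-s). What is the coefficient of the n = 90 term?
d(90) = 12

ζ(s)^2 = (Σ 1/m^s)(Σ 1/k^s). The coefficient of 1/n^s in the product is the number of ordered pairs (m, k) with mk = n, which equals d(n). For n = 90, divisors are [1, 2, 3, 5, 6, 9, 10, 15, 18, 30, 45, 90], so d(90) = 12.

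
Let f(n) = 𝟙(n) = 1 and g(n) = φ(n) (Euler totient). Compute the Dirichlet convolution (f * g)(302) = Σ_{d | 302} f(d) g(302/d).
(𝟙 * φ)(302) = 302

Divisors of 302: [1, 2, 151, 302]. For each d | 302:
  d = 1: 𝟙(1) · φ(302/1) = 1 · 150 = 150
  d = 2: 𝟙(2) · φ(302/2) = 1 · 150 = 150
  d = 151: 𝟙(151) · φ(302/151) = 1 · 1 = 1
  d = 302: 𝟙(302) · φ(302/302) = 1 · 1 = 1
Summing: (𝟙 * φ)(302) = 150 + 150 + 1 + 1 = 302.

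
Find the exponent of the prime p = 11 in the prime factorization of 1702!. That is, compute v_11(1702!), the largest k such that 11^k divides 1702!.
v_11(1702!) = 169

Legendre's formula: v_p(n!) = Σ_{k ≥ 1} ⌊n / p^k⌋. For p = 11, n = 1702, the terms are:
  ⌊1702/11^1⌋ = ⌊1702/11⌋ = 154
  ⌊1702/11^2⌋ = ⌊1702/121⌋ = 14
  ⌊1702/11^3⌋ = ⌊1702/1331⌋ = 1
(the next term ⌊1702/11^4⌋ = 0, terminating the sum). Summing: v_11(1702!) = 154 + 14 + 1 = 169.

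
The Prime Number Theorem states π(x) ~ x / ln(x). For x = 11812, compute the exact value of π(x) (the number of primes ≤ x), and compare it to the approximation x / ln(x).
π(11812) = 1415;  x/ln(x) ≈ 1259.70;  relative error ≈ 10.98%.

Directly count primes up to 11812: π(11812) = 1415. The PNT approximation gives 11812/ln(11812) ≈ 11812/9.37687 ≈ 1259.70. Relative error (π(x) − x/ln(x)) / π(x) ≈ 10.98%; the approximation is known to undercount slightly (Li(x) is a better estimate).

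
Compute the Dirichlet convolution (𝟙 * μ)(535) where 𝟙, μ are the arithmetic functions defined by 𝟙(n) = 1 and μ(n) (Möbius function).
(𝟙 * μ)(535) = 0

Divisors of 535: [1, 5, 107, 535]. For each d | 535:
  d = 1: 𝟙(1) · μ(535/1) = 1 · 1 = 1
  d = 5: 𝟙(5) · μ(535/5) = 1 · -1 = -1
  d = 107: 𝟙(107) · μ(535/107) = 1 · -1 = -1
  d = 535: 𝟙(535) · μ(535/535) = 1 · 1 = 1
Summing: (𝟙 * μ)(535) = 1 + -1 + -1 + 1 = 0.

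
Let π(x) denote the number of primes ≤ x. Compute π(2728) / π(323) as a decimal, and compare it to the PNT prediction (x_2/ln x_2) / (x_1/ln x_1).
π(2728)/π(323) = 397/66 ≈ 6.0152;  PNT prediction ≈ 6.1680.

π(323) = 66 and π(2728) = 397, so π(2728)/π(323) ≈ 6.0152. The PNT-predicted ratio is (2728/ln(2728)) / (323/ln(323)) ≈ 6.1680. The two agree to within a few percent, as expected.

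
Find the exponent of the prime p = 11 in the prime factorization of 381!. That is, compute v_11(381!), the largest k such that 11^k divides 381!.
v_11(381!) = 37

Legendre's formula: v_p(n!) = Σ_{k ≥ 1} ⌊n / p^k⌋. For p = 11, n = 381, the terms are:
  ⌊381/11^1⌋ = ⌊381/11⌋ = 34
  ⌊381/11^2⌋ = ⌊381/121⌋ = 3
(the next term ⌊381/11^3⌋ = 0, terminating the sum). Summing: v_11(381!) = 34 + 3 = 37.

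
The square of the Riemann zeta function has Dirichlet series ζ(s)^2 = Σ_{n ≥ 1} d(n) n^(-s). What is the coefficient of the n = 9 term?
d(9) = 3

ζ(s)^2 = (Σ 1/m^s)(Σ 1/k^s). The coefficient of 1/n^s in the product is the number of ordered pairs (m, k) with mk = n, which equals d(n). For n = 9, divisors are [1, 3, 9], so d(9) = 3.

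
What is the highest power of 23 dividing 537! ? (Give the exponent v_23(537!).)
v_23(537!) = 24

Legendre's formula: v_p(n!) = Σ_{k ≥ 1} ⌊n / p^k⌋. For p = 23, n = 537, the terms are:
  ⌊537/23^1⌋ = ⌊537/23⌋ = 23
  ⌊537/23^2⌋ = ⌊537/529⌋ = 1
(the next term ⌊537/23^3⌋ = 0, terminating the sum). Summing: v_23(537!) = 23 + 1 = 24.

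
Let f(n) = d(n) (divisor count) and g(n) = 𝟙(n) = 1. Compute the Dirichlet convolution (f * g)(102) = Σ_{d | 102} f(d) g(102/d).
(d * 𝟙)(102) = 27

Divisors of 102: [1, 2, 3, 6, 17, 34, 51, 102]. For each d | 102:
  d = 1: d(1) · 𝟙(102/1) = 1 · 1 = 1
  d = 2: d(2) · 𝟙(102/2) = 2 · 1 = 2
  d = 3: d(3) · 𝟙(102/3) = 2 · 1 = 2
  d = 6: d(6) · 𝟙(102/6) = 4 · 1 = 4
  d = 17: d(17) · 𝟙(102/17) = 2 · 1 = 2
  d = 34: d(34) · 𝟙(102/34) = 4 · 1 = 4
  d = 51: d(51) · 𝟙(102/51) = 4 · 1 = 4
  d = 102: d(102) · 𝟙(102/102) = 8 · 1 = 8
Summing: (d * 𝟙)(102) = 1 + 2 + 2 + 4 + 2 + 4 + 4 + 8 = 27.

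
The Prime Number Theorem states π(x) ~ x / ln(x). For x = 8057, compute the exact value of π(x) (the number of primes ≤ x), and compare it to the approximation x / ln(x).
π(8057) = 1012;  x/ln(x) ≈ 895.79;  relative error ≈ 11.48%.

Directly count primes up to 8057: π(8057) = 1012. The PNT approximation gives 8057/ln(8057) ≈ 8057/8.99430 ≈ 895.79. Relative error (π(x) − x/ln(x)) / π(x) ≈ 11.48%; the approximation is known to undercount slightly (Li(x) is a better estimate).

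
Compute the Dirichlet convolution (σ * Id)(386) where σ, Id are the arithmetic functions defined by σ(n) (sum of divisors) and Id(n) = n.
(σ * Id)(386) = 1935

Divisors of 386: [1, 2, 193, 386]. For each d | 386:
  d = 1: σ(1) · Id(386/1) = 1 · 386 = 386
  d = 2: σ(2) · Id(386/2) = 3 · 193 = 579
  d = 193: σ(193) · Id(386/193) = 194 · 2 = 388
  d = 386: σ(386) · Id(386/386) = 582 · 1 = 582
Summing: (σ * Id)(386) = 386 + 579 + 388 + 582 = 1935.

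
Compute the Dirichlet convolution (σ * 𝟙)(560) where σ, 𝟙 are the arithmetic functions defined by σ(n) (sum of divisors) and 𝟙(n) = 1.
(σ * 𝟙)(560) = 3591

Divisors of 560: [1, 2, 4, 5, 7, 8, 10, 14, 16, 20, 28, 35, 40, 56, 70, 80, 112, 140, 280, 560]. For each d | 560:
  d = 1: σ(1) · 𝟙(560/1) = 1 · 1 = 1
  d = 2: σ(2) · 𝟙(560/2) = 3 · 1 = 3
  d = 4: σ(4) · 𝟙(560/4) = 7 · 1 = 7
  d = 5: σ(5) · 𝟙(560/5) = 6 · 1 = 6
  d = 7: σ(7) · 𝟙(560/7) = 8 · 1 = 8
  d = 8: σ(8) · 𝟙(560/8) = 15 · 1 = 15
  d = 10: σ(10) · 𝟙(560/10) = 18 · 1 = 18
  d = 14: σ(14) · 𝟙(560/14) = 24 · 1 = 24
  d = 16: σ(16) · 𝟙(560/16) = 31 · 1 = 31
  d = 20: σ(20) · 𝟙(560/20) = 42 · 1 = 42
  d = 28: σ(28) · 𝟙(560/28) = 56 · 1 = 56
  d = 35: σ(35) · 𝟙(560/35) = 48 · 1 = 48
  d = 40: σ(40) · 𝟙(560/40) = 90 · 1 = 90
  d = 56: σ(56) · 𝟙(560/56) = 120 · 1 = 120
  d = 70: σ(70) · 𝟙(560/70) = 144 · 1 = 144
  d = 80: σ(80) · 𝟙(560/80) = 186 · 1 = 186
  d = 112: σ(112) · 𝟙(560/112) = 248 · 1 = 248
  d = 140: σ(140) · 𝟙(560/140) = 336 · 1 = 336
  d = 280: σ(280) · 𝟙(560/280) = 720 · 1 = 720
  d = 560: σ(560) · 𝟙(560/560) = 1488 · 1 = 1488
Summing: (σ * 𝟙)(560) = 1 + 3 + 7 + 6 + 8 + 15 + 18 + 24 + 31 + 42 + 56 + 48 + 90 + 120 + 144 + 186 + 248 + 336 + 720 + 1488 = 3591.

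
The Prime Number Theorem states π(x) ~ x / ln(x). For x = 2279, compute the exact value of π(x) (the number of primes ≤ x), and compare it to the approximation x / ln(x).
π(2279) = 338;  x/ln(x) ≈ 294.77;  relative error ≈ 12.79%.

Directly count primes up to 2279: π(2279) = 338. The PNT approximation gives 2279/ln(2279) ≈ 2279/7.73149 ≈ 294.77. Relative error (π(x) − x/ln(x)) / π(x) ≈ 12.79%; the approximation is known to undercount slightly (Li(x) is a better estimate).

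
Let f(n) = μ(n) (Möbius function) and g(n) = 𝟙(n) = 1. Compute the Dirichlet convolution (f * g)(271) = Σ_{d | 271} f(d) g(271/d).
(μ * 𝟙)(271) = 0

Divisors of 271: [1, 271]. For each d | 271:
  d = 1: μ(1) · 𝟙(271/1) = 1 · 1 = 1
  d = 271: μ(271) · 𝟙(271/271) = -1 · 1 = -1
Summing: (μ * 𝟙)(271) = 1 + -1 = 0.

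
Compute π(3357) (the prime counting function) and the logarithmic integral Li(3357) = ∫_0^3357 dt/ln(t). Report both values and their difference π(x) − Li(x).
π(3357) = 472;  Li(3357) ≈ 487.03;  π(x) − Li(x) ≈ -15.03.

Direct count of primes ≤ 3357 gives π(3357) = 472. Numerical evaluation of the logarithmic integral gives Li(3357) ≈ 487.03. The difference π(x) − Li(x) ≈ -15.03 is typically negative for small/moderate x (Li(x) overestimates), though Littlewood's theorem shows this sign changes infinitely often.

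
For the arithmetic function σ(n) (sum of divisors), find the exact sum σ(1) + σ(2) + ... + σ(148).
Σ_{n ≤ 148} σ(n) = 18082

Compute σ(n) for each 1 ≤ n ≤ 148: σ(1) = 1, σ(2) = 3, σ(3) = 4, σ(4) = 7, σ(5) = 6, σ(6) = 12, σ(7) = 8, σ(8) = 15, σ(9) = 13, σ(10) = 18, σ(11) = 12, σ(12) = 28, σ(13) = 14, σ(14) = 24, σ(15) = 24, σ(16) = 31, σ(17) = 18, σ(18) = 39, σ(19) = 20, σ(20) = 42, σ(21) = 32, σ(22) = 36, σ(23) = 24, σ(24) = 60, σ(25) = 31, σ(26) = 42, σ(27) = 40, σ(28) = 56, σ(29) = 30, σ(30) = 72, σ(31) = 32, σ(32) = 63, σ(33) = 48, σ(34) = 54, σ(35) = 48, σ(36) = 91, σ(37) = 38, σ(38) = 60, σ(39) = 56, σ(40) = 90, σ(41) = 42, σ(42) = 96, σ(43) = 44, σ(44) = 84, σ(45) = 78, σ(46) = 72, σ(47) = 48, σ(48) = 124, σ(49) = 57, σ(50) = 93, σ(51) = 72, σ(52) = 98, σ(53) = 54, σ(54) = 120, σ(55) = 72, σ(56) = 120, σ(57) = 80, σ(58) = 90, σ(59) = 60, σ(60) = 168, σ(61) = 62, σ(62) = 96, σ(63) = 104, σ(64) = 127, σ(65) = 84, σ(66) = 144, σ(67) = 68, σ(68) = 126, σ(69) = 96, σ(70) = 144, σ(71) = 72, σ(72) = 195, σ(73) = 74, σ(74) = 114, σ(75) = 124, σ(76) = 140, σ(77) = 96, σ(78) = 168, σ(79) = 80, σ(80) = 186, σ(81) = 121, σ(82) = 126, σ(83) = 84, σ(84) = 224, σ(85) = 108, σ(86) = 132, σ(87) = 120, σ(88) = 180, σ(89) = 90, σ(90) = 234, σ(91) = 112, σ(92) = 168, σ(93) = 128, σ(94) = 144, σ(95) = 120, σ(96) = 252, σ(97) = 98, σ(98) = 171, σ(99) = 156, σ(100) = 217, σ(101) = 102, σ(102) = 216, σ(103) = 104, σ(104) = 210, σ(105) = 192, σ(106) = 162, σ(107) = 108, σ(108) = 280, σ(109) = 110, σ(110) = 216, σ(111) = 152, σ(112) = 248, σ(113) = 114, σ(114) = 240, σ(115) = 144, σ(116) = 210, σ(117) = 182, σ(118) = 180, σ(119) = 144, σ(120) = 360, σ(121) = 133, σ(122) = 186, σ(123) = 168, σ(124) = 224, σ(125) = 156, σ(126) = 312, σ(127) = 128, σ(128) = 255, σ(129) = 176, σ(130) = 252, σ(131) = 132, σ(132) = 336, σ(133) = 160, σ(134) = 204, σ(135) = 240, σ(136) = 270, σ(137) = 138, σ(138) = 288, σ(139) = 140, σ(140) = 336, σ(141) = 192, σ(142) = 216, σ(143) = 168, σ(144) = 403, σ(145) = 180, σ(146) = 222, σ(147) = 228, σ(148) = 266. Summing all 148 values: 18082. (Average order: Σ_{n ≤ x} σ(n) ~ (π²/12) x². For x = 148, (π²/12)·148² ≈ 18015.32.)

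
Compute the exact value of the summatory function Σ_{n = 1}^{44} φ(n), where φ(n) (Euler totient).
Σ_{n ≤ 44} φ(n) = 604

Compute φ(n) for each 1 ≤ n ≤ 44: φ(1) = 1, φ(2) = 1, φ(3) = 2, φ(4) = 2, φ(5) = 4, φ(6) = 2, φ(7) = 6, φ(8) = 4, φ(9) = 6, φ(10) = 4, φ(11) = 10, φ(12) = 4, φ(13) = 12, φ(14) = 6, φ(15) = 8, φ(16) = 8, φ(17) = 16, φ(18) = 6, φ(19) = 18, φ(20) = 8, φ(21) = 12, φ(22) = 10, φ(23) = 22, φ(24) = 8, φ(25) = 20, φ(26) = 12, φ(27) = 18, φ(28) = 12, φ(29) = 28, φ(30) = 8, φ(31) = 30, φ(32) = 16, φ(33) = 20, φ(34) = 16, φ(35) = 24, φ(36) = 12, φ(37) = 36, φ(38) = 18, φ(39) = 24, φ(40) = 16, φ(41) = 40, φ(42) = 12, φ(43) = 42, φ(44) = 20. Summing all 44 values: 604. (Average order: Σ_{n ≤ x} φ(n) ~ (3/π²) x². For x = 44, (3/π²)·44² ≈ 588.47.)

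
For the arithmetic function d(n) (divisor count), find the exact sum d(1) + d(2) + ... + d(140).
Σ_{n ≤ 140} d(n) = 719

Compute d(n) for each 1 ≤ n ≤ 140: d(1) = 1, d(2) = 2, d(3) = 2, d(4) = 3, d(5) = 2, d(6) = 4, d(7) = 2, d(8) = 4, d(9) = 3, d(10) = 4, d(11) = 2, d(12) = 6, d(13) = 2, d(14) = 4, d(15) = 4, d(16) = 5, d(17) = 2, d(18) = 6, d(19) = 2, d(20) = 6, d(21) = 4, d(22) = 4, d(23) = 2, d(24) = 8, d(25) = 3, d(26) = 4, d(27) = 4, d(28) = 6, d(29) = 2, d(30) = 8, d(31) = 2, d(32) = 6, d(33) = 4, d(34) = 4, d(35) = 4, d(36) = 9, d(37) = 2, d(38) = 4, d(39) = 4, d(40) = 8, d(41) = 2, d(42) = 8, d(43) = 2, d(44) = 6, d(45) = 6, d(46) = 4, d(47) = 2, d(48) = 10, d(49) = 3, d(50) = 6, d(51) = 4, d(52) = 6, d(53) = 2, d(54) = 8, d(55) = 4, d(56) = 8, d(57) = 4, d(58) = 4, d(59) = 2, d(60) = 12, d(61) = 2, d(62) = 4, d(63) = 6, d(64) = 7, d(65) = 4, d(66) = 8, d(67) = 2, d(68) = 6, d(69) = 4, d(70) = 8, d(71) = 2, d(72) = 12, d(73) = 2, d(74) = 4, d(75) = 6, d(76) = 6, d(77) = 4, d(78) = 8, d(79) = 2, d(80) = 10, d(81) = 5, d(82) = 4, d(83) = 2, d(84) = 12, d(85) = 4, d(86) = 4, d(87) = 4, d(88) = 8, d(89) = 2, d(90) = 12, d(91) = 4, d(92) = 6, d(93) = 4, d(94) = 4, d(95) = 4, d(96) = 12, d(97) = 2, d(98) = 6, d(99) = 6, d(100) = 9, d(101) = 2, d(102) = 8, d(103) = 2, d(104) = 8, d(105) = 8, d(106) = 4, d(107) = 2, d(108) = 12, d(109) = 2, d(110) = 8, d(111) = 4, d(112) = 10, d(113) = 2, d(114) = 8, d(115) = 4, d(116) = 6, d(117) = 6, d(118) = 4, d(119) = 4, d(120) = 16, d(121) = 3, d(122) = 4, d(123) = 4, d(124) = 6, d(125) = 4, d(126) = 12, d(127) = 2, d(128) = 8, d(129) = 4, d(130) = 8, d(131) = 2, d(132) = 12, d(133) = 4, d(134) = 4, d(135) = 8, d(136) = 8, d(137) = 2, d(138) = 8, d(139) = 2, d(140) = 12. Summing all 140 values: 719. (Dirichlet's divisor formula: Σ_{n ≤ x} d(n) = x ln(x) + (2γ − 1) x + O(√x). For x = 140, the asymptotic estimate is ≈ 713.45.)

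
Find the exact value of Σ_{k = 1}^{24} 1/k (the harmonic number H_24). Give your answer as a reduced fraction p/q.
H_24 = 1347822955/356948592

Direct summation: H_24 = 1 + 1/2 + ... + 1/24. The least common denominator is lcm(1, ..., 24) = 5354228880; over this denominator the numerator is 5354228880 + 2677114440 + 1784742960 + 1338557220 + 1070845776 + 892371480 + 764889840 + 669278610 + 594914320 + 535422888 + 486748080 + 446185740 + 411863760 + 382444920 + 356948592 + 334639305 + 314954640 + 297457160 + 281801520 + 267711444 + 254963280 + 243374040 + 232792560 + 223092870 = 20217344325, so H_24 = 20217344325/5354228880; reducing by gcd(20217344325, 5354228880) = 15 gives 1347822955/356948592 ≈ 3.77596. (The PNT-adjacent estimate ln(24) + γ ≈ 3.75527 matches within O(1/n).)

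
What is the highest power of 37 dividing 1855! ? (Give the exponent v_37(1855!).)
v_37(1855!) = 51

Legendre's formula: v_p(n!) = Σ_{k ≥ 1} ⌊n / p^k⌋. For p = 37, n = 1855, the terms are:
  ⌊1855/37^1⌋ = ⌊1855/37⌋ = 50
  ⌊1855/37^2⌋ = ⌊1855/1369⌋ = 1
(the next term ⌊1855/37^3⌋ = 0, terminating the sum). Summing: v_37(1855!) = 50 + 1 = 51.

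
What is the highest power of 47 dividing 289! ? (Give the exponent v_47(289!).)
v_47(289!) = 6

Legendre's formula: v_p(n!) = Σ_{k ≥ 1} ⌊n / p^k⌋. For p = 47, n = 289, the terms are:
  ⌊289/47^1⌋ = ⌊289/47⌋ = 6
(the next term ⌊289/47^2⌋ = 0, terminating the sum). Summing: v_47(289!) = 6 = 6.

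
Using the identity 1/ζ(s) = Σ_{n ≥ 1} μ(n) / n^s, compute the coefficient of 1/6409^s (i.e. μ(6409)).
μ(6409) = -1

Factor n = 6409 = 13 · 17 · 29. μ(n) = 0 if any exponent ≥ 2 (not squarefree); otherwise μ(n) = (−1)^{ω(n)} where ω(n) is the number of distinct prime factors. Applying: μ(6409) = -1.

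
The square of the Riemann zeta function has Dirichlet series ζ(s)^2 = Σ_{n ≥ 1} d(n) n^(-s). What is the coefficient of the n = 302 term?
d(302) = 4

ζ(s)^2 = (Σ 1/m^s)(Σ 1/k^s). The coefficient of 1/n^s in the product is the number of ordered pairs (m, k) with mk = n, which equals d(n). For n = 302, divisors are [1, 2, 151, 302], so d(302) = 4.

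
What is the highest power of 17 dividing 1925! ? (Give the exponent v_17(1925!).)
v_17(1925!) = 119

Legendre's formula: v_p(n!) = Σ_{k ≥ 1} ⌊n / p^k⌋. For p = 17, n = 1925, the terms are:
  ⌊1925/17^1⌋ = ⌊1925/17⌋ = 113
  ⌊1925/17^2⌋ = ⌊1925/289⌋ = 6
(the next term ⌊1925/17^3⌋ = 0, terminating the sum). Summing: v_17(1925!) = 113 + 6 = 119.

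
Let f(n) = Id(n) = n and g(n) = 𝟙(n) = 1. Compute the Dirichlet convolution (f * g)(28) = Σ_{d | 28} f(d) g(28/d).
(Id * 𝟙)(28) = 56

Divisors of 28: [1, 2, 4, 7, 14, 28]. For each d | 28:
  d = 1: Id(1) · 𝟙(28/1) = 1 · 1 = 1
  d = 2: Id(2) · 𝟙(28/2) = 2 · 1 = 2
  d = 4: Id(4) · 𝟙(28/4) = 4 · 1 = 4
  d = 7: Id(7) · 𝟙(28/7) = 7 · 1 = 7
  d = 14: Id(14) · 𝟙(28/14) = 14 · 1 = 14
  d = 28: Id(28) · 𝟙(28/28) = 28 · 1 = 28
Summing: (Id * 𝟙)(28) = 1 + 2 + 4 + 7 + 14 + 28 = 56.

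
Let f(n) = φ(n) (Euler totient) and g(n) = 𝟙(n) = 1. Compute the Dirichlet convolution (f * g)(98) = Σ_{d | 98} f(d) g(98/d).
(φ * 𝟙)(98) = 98

Divisors of 98: [1, 2, 7, 14, 49, 98]. For each d | 98:
  d = 1: φ(1) · 𝟙(98/1) = 1 · 1 = 1
  d = 2: φ(2) · 𝟙(98/2) = 1 · 1 = 1
  d = 7: φ(7) · 𝟙(98/7) = 6 · 1 = 6
  d = 14: φ(14) · 𝟙(98/14) = 6 · 1 = 6
  d = 49: φ(49) · 𝟙(98/49) = 42 · 1 = 42
  d = 98: φ(98) · 𝟙(98/98) = 42 · 1 = 42
Summing: (φ * 𝟙)(98) = 1 + 1 + 6 + 6 + 42 + 42 = 98.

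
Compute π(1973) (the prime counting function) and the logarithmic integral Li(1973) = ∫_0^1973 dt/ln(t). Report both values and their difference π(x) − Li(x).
π(1973) = 298;  Li(1973) ≈ 311.25;  π(x) − Li(x) ≈ -13.25.

Direct count of primes ≤ 1973 gives π(1973) = 298. Numerical evaluation of the logarithmic integral gives Li(1973) ≈ 311.25. The difference π(x) − Li(x) ≈ -13.25 is typically negative for small/moderate x (Li(x) overestimates), though Littlewood's theorem shows this sign changes infinitely often.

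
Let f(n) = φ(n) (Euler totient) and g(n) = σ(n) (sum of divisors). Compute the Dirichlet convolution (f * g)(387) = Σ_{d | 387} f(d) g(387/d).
(φ * σ)(387) = 2322

Divisors of 387: [1, 3, 9, 43, 129, 387]. For each d | 387:
  d = 1: φ(1) · σ(387/1) = 1 · 572 = 572
  d = 3: φ(3) · σ(387/3) = 2 · 176 = 352
  d = 9: φ(9) · σ(387/9) = 6 · 44 = 264
  d = 43: φ(43) · σ(387/43) = 42 · 13 = 546
  d = 129: φ(129) · σ(387/129) = 84 · 4 = 336
  d = 387: φ(387) · σ(387/387) = 252 · 1 = 252
Summing: (φ * σ)(387) = 572 + 352 + 264 + 546 + 336 + 252 = 2322.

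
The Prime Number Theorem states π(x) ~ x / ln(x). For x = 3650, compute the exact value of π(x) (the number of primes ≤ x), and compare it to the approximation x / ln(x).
π(3650) = 510;  x/ln(x) ≈ 444.99;  relative error ≈ 12.75%.

Directly count primes up to 3650: π(3650) = 510. The PNT approximation gives 3650/ln(3650) ≈ 3650/8.20248 ≈ 444.99. Relative error (π(x) − x/ln(x)) / π(x) ≈ 12.75%; the approximation is known to undercount slightly (Li(x) is a better estimate).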